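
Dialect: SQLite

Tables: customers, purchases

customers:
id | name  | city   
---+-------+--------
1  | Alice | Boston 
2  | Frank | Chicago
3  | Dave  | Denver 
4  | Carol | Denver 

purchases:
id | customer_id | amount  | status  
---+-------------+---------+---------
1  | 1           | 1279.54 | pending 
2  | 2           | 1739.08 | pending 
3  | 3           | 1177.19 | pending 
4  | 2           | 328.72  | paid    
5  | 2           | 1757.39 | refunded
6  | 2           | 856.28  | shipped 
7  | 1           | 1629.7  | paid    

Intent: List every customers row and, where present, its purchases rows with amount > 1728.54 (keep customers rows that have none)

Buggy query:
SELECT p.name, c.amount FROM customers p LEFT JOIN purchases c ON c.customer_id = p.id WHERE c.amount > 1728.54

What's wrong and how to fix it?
Bug: A WHERE condition on the right-hand table after LEFT JOIN drops unmatched parents

Fix: Move the right-table condition into the ON clause so unmatched parents are kept

Corrected query:
SELECT p.name, c.amount FROM customers p LEFT JOIN purchases c ON c.customer_id = p.id AND c.amount > 1728.54

Result:
name  | amount 
------+--------
Alice | NULL   
Frank | 1739.08
Frank | 1757.39
Dave  | NULL   
Carol | NULL   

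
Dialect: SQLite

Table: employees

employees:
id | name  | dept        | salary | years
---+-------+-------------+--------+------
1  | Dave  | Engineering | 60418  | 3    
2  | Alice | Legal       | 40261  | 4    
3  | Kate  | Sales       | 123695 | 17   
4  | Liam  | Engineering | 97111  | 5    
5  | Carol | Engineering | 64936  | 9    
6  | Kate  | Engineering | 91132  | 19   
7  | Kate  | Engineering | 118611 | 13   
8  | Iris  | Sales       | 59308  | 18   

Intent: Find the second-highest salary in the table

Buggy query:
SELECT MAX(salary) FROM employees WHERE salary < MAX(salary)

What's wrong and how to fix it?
Bug: The inner MAX is an aggregate inside WHERE, which is not allowed

Fix: Put the inner MAX in a scalar subquery

Corrected query:
SELECT MAX(salary) FROM employees WHERE salary < (SELECT MAX(salary) FROM employees)

Result:
MAX(salary)
-----------
118611     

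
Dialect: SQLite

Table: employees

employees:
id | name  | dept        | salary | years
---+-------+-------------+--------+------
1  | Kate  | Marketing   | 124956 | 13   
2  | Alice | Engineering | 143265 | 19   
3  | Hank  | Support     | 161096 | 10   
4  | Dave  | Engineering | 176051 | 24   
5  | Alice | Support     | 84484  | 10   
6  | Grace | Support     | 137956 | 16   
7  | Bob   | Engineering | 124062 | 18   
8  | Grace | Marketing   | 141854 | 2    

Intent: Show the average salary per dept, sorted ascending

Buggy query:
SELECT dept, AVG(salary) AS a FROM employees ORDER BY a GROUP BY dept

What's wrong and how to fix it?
Bug: ORDER BY appears before GROUP BY; SQL clause order requires GROUP BY first

Fix: Move ORDER BY to the end, after GROUP BY

Corrected query:
SELECT dept, AVG(salary) AS a FROM employees GROUP BY dept ORDER BY a

Result:
dept        | a            
------------+--------------
Support     | 127845.333333
Marketing   | 133405       
Engineering | 147792.666667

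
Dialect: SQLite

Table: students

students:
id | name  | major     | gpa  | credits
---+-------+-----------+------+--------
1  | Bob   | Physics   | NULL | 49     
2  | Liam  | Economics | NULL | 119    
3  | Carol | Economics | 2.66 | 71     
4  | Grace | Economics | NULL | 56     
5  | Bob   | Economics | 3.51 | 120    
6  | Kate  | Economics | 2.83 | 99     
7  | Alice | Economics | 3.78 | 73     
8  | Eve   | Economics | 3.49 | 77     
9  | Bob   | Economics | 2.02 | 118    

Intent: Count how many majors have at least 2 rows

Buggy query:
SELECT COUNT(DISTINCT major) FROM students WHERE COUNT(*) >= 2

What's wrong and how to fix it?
Bug: COUNT(*) cannot appear in WHERE; the per-group count doesn't exist yet

Fix: Group first with HAVING COUNT(*) >= 2, then COUNT the resulting groups

Corrected query:
SELECT COUNT(*) FROM (SELECT major FROM students GROUP BY major HAVING COUNT(*) >= 2)

Result:
COUNT(*)
--------
1       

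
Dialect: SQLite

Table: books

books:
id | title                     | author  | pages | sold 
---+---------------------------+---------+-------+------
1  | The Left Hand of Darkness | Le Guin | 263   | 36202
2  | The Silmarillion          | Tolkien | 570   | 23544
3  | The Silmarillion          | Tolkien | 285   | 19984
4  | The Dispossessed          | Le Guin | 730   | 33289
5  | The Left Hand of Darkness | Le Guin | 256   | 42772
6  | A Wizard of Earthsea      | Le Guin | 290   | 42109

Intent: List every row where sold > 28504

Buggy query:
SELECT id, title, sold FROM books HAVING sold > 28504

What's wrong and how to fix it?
Bug: HAVING filters the output of aggregation, but this query has no GROUP BY and no aggregate functions, so SQLite rejects it (HAVING clause on a non-aggregate query); the condition here is per row

Fix: Use WHERE for row-level filtering

Corrected query:
SELECT id, title, sold FROM books WHERE sold > 28504

Result:
id | title                     | sold 
---+---------------------------+------
1  | The Left Hand of Darkness | 36202
4  | The Dispossessed          | 33289
5  | The Left Hand of Darkness | 42772
6  | A Wizard of Earthsea      | 42109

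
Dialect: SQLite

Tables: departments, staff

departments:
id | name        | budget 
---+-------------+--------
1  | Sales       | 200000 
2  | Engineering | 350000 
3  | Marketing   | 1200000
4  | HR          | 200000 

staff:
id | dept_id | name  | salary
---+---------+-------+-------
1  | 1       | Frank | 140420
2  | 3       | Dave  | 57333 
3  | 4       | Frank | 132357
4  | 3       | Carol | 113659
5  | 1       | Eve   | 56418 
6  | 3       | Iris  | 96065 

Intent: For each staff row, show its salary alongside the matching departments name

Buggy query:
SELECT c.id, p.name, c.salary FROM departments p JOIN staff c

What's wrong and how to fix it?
Bug: Missing join condition: each staff row is matched to all departments rows instead of just its own

Fix: Specify the join condition linking the foreign key to the parent id

Corrected query:
SELECT c.id, p.name, c.salary FROM departments p JOIN staff c ON c.dept_id = p.id

Result:
id | name      | salary
---+-----------+-------
1  | Sales     | 140420
2  | Marketing | 57333 
3  | HR        | 132357
4  | Marketing | 113659
5  | Sales     | 56418 
6  | Marketing | 96065 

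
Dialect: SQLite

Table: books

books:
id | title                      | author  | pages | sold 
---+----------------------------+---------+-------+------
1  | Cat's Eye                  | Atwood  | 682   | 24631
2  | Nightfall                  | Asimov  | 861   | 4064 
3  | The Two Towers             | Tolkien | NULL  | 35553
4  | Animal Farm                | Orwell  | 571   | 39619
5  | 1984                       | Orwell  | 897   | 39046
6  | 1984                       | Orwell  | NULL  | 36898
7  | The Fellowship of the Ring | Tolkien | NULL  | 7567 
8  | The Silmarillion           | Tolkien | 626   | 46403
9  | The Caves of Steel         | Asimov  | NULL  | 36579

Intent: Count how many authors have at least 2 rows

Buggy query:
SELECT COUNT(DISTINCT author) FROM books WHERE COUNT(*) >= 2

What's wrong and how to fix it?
Bug: COUNT(*) cannot appear in WHERE; the per-group count doesn't exist yet

Fix: Group first with HAVING COUNT(*) >= 2, then COUNT the resulting groups

Corrected query:
SELECT COUNT(*) FROM (SELECT author FROM books GROUP BY author HAVING COUNT(*) >= 2)

Result:
COUNT(*)
--------
3       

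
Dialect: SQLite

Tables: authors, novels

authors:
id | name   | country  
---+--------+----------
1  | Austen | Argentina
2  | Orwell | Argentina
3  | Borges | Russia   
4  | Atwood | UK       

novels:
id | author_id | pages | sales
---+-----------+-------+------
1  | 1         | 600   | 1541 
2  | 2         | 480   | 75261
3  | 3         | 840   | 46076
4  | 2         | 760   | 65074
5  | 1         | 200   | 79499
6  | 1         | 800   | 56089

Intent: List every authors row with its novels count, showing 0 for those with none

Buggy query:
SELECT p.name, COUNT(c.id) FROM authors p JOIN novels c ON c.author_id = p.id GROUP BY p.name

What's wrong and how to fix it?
Bug: An inner join excludes parents with zero children

Fix: Use LEFT JOIN so parents without children still appear (COUNT(c.id) gives 0)

Corrected query:
SELECT p.name, COUNT(c.id) FROM authors p LEFT JOIN novels c ON c.author_id = p.id GROUP BY p.name

Result:
name   | COUNT(c.id)
-------+------------
Atwood | 0          
Austen | 3          
Borges | 1          
Orwell | 2          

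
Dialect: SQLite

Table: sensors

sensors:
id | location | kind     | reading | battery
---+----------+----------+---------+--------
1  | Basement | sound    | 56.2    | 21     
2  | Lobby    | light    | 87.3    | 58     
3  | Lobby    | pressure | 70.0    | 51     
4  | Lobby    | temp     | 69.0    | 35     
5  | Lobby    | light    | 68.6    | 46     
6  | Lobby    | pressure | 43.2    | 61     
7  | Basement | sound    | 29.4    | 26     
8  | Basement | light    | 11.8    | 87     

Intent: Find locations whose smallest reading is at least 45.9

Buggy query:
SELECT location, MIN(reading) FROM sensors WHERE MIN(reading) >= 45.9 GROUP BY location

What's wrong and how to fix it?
Bug: MIN() in WHERE is a misuse of aggregate

Fix: Use HAVING for the per-group MIN condition

Corrected query:
SELECT location, MIN(reading) FROM sensors GROUP BY location HAVING MIN(reading) >= 45.9

Result:
(no rows)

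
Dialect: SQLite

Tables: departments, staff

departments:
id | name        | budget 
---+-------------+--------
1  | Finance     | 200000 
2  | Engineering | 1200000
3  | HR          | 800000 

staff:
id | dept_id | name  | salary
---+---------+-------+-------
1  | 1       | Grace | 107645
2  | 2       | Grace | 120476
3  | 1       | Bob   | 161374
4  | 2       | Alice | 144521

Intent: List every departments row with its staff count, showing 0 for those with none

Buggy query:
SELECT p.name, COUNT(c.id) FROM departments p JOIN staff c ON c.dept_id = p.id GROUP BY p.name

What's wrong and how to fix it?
Bug: An inner join excludes parents with zero children

Fix: Use LEFT JOIN so parents without children still appear (COUNT(c.id) gives 0)

Corrected query:
SELECT p.name, COUNT(c.id) FROM departments p LEFT JOIN staff c ON c.dept_id = p.id GROUP BY p.name

Result:
name        | COUNT(c.id)
------------+------------
Engineering | 2          
Finance     | 2          
HR          | 0          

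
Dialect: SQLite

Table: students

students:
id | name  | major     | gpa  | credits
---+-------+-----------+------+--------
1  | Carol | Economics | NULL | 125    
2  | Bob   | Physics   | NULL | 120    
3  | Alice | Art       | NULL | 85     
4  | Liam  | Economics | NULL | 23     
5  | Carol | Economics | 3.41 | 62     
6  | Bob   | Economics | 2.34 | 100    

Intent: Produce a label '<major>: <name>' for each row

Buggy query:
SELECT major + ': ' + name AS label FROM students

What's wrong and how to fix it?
Bug: SQLite uses || for string concatenation; + coerces text to numbers (yielding 0)

Fix: Use the || operator for string concatenation

Corrected query:
SELECT major || ': ' || name AS label FROM students

Result:
label           
----------------
Economics: Carol
Physics: Bob    
Art: Alice      
Economics: Liam 
Economics: Carol
Economics: Bob  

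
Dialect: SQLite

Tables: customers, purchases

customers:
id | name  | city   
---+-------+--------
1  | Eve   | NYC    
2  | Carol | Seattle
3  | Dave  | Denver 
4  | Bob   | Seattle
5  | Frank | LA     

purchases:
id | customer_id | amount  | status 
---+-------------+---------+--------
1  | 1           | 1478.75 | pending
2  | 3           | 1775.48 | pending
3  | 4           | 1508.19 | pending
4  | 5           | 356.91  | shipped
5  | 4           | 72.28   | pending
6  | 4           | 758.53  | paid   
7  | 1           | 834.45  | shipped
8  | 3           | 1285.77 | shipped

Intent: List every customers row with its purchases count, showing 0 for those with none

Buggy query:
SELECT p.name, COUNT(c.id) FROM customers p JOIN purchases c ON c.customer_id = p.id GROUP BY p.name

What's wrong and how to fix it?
Bug: INNER JOIN drops customers rows that have no matching purchases rows

Fix: Switch to LEFT JOIN to retain unmatched parent rows

Corrected query:
SELECT p.name, COUNT(c.id) FROM customers p LEFT JOIN purchases c ON c.customer_id = p.id GROUP BY p.name

Result:
name  | COUNT(c.id)
------+------------
Bob   | 3          
Carol | 0          
Dave  | 2          
Eve   | 2          
Frank | 1          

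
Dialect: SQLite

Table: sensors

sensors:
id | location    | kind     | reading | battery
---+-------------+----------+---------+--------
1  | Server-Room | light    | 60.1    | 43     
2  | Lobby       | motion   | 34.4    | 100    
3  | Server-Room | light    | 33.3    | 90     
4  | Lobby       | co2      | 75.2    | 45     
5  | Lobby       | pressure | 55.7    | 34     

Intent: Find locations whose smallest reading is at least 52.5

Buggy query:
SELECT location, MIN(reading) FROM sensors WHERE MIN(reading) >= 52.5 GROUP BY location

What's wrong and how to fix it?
Bug: Aggregates like MIN are computed per group after WHERE runs

Fix: Replace WHERE with HAVING after the GROUP BY

Corrected query:
SELECT location, MIN(reading) FROM sensors GROUP BY location HAVING MIN(reading) >= 52.5

Result:
(no rows)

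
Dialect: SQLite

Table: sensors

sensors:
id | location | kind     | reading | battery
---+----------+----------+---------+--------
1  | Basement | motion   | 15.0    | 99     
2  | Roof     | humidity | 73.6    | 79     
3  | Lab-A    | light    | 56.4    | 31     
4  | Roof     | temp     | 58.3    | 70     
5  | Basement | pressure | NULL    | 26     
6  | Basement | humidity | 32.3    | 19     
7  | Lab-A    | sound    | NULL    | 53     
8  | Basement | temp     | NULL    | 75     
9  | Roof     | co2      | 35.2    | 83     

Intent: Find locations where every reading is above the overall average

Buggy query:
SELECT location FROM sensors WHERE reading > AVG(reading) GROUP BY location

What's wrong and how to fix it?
Bug: WHERE evaluates per row before aggregation, so AVG() is unavailable

Fix: Compute the overall average in a scalar subquery and compare each group's MIN against it in HAVING

Corrected query:
SELECT location FROM sensors GROUP BY location HAVING MIN(reading) > (SELECT AVG(reading) FROM sensors)

Result:
location
--------
Lab-A   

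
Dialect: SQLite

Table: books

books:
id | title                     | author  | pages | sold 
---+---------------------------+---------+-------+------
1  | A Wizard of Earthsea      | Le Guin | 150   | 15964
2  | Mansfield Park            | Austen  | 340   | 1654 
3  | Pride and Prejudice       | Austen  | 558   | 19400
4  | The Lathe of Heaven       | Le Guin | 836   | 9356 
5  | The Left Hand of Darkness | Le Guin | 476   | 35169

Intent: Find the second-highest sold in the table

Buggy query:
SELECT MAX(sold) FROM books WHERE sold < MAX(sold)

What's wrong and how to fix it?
Bug: MAX(sold) on the right of the comparison is an aggregate-in-WHERE error

Fix: Compute the overall MAX in a subquery, then take MAX of rows below it

Corrected query:
SELECT MAX(sold) FROM books WHERE sold < (SELECT MAX(sold) FROM books)

Result:
MAX(sold)
---------
19400    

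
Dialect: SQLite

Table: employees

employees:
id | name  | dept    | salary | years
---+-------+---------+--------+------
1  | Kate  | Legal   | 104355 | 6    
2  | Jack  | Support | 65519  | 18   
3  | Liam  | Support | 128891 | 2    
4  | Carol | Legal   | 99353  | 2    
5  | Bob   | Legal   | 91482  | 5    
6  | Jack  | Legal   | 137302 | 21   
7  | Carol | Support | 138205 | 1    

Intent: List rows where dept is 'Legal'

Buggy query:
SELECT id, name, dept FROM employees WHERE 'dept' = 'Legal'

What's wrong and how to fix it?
Bug: Single quotes denote string literals in SQL; the column name is being compared as a constant string

Fix: Remove the quotes around the column name (or use double quotes for an identifier)

Corrected query:
SELECT id, name, dept FROM employees WHERE dept = 'Legal'

Result:
id | name  | dept 
---+-------+------
1  | Kate  | Legal
4  | Carol | Legal
5  | Bob   | Legal
6  | Jack  | Legal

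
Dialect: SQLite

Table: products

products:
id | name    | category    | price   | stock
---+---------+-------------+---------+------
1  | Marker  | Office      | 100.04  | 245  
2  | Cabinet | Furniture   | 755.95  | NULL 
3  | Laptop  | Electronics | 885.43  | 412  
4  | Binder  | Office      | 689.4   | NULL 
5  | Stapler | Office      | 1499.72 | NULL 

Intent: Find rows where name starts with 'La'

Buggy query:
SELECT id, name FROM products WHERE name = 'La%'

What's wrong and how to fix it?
Bug: Wildcards only work with LIKE; '=' treats '%' as a literal character

Fix: Replace '=' with LIKE so 'La%' is treated as a pattern

Corrected query:
SELECT id, name FROM products WHERE name LIKE 'La%'

Result:
id | name  
---+-------
3  | Laptop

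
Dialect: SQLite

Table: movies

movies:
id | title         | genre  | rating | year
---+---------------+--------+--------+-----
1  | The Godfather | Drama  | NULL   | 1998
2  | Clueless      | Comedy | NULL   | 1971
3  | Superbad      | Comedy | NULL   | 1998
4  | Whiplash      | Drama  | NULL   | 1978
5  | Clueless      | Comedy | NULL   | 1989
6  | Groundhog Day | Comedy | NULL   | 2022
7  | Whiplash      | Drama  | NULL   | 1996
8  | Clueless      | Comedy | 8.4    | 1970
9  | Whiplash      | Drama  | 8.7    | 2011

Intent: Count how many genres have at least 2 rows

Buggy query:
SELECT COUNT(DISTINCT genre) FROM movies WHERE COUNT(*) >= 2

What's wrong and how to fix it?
Bug: WHERE filters individual rows, not groups, so a group-level COUNT is invalid there

Fix: Use a subquery that GROUPs and filters with HAVING, then count its rows

Corrected query:
SELECT COUNT(*) FROM (SELECT genre FROM movies GROUP BY genre HAVING COUNT(*) >= 2)

Result:
COUNT(*)
--------
2       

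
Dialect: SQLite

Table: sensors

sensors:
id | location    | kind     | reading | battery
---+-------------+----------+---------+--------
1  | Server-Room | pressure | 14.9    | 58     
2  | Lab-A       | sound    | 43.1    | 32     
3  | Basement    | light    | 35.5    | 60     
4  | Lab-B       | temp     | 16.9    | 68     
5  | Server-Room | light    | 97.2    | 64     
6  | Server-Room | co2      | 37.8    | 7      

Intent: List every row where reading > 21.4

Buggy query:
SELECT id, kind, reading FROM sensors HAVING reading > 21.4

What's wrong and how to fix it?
Bug: This is a non-aggregate query (no GROUP BY, no aggregates), so in SQLite the HAVING clause is invalid here; a row-level condition belongs in WHERE

Fix: Use WHERE for row-level filtering

Corrected query:
SELECT id, kind, reading FROM sensors WHERE reading > 21.4

Result:
id | kind  | reading
---+-------+--------
2  | sound | 43.1   
3  | light | 35.5   
5  | light | 97.2   
6  | co2   | 37.8   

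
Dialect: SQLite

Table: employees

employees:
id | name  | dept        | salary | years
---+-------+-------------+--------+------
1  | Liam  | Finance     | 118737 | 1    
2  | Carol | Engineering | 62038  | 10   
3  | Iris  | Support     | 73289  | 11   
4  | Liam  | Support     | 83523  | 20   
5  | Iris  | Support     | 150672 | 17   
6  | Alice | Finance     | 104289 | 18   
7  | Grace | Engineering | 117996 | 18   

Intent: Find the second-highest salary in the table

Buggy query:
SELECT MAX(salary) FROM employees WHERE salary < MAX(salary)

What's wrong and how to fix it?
Bug: MAX(salary) on the right of the comparison is an aggregate-in-WHERE error

Fix: Compute the overall MAX in a subquery, then take MAX of rows below it

Corrected query:
SELECT MAX(salary) FROM employees WHERE salary < (SELECT MAX(salary) FROM employees)

Result:
MAX(salary)
-----------
118737     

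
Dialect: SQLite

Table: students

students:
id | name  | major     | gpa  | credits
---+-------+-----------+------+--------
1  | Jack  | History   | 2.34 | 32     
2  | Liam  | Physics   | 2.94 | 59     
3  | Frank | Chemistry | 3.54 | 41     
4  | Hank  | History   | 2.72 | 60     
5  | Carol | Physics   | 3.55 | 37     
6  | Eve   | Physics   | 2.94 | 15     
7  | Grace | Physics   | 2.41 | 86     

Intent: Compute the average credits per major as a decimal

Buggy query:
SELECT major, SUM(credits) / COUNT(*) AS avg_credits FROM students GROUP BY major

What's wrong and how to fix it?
Bug: Both operands are integers, so '/' performs integer division and truncates

Fix: Cast one side to REAL so the division keeps the fractional part

Corrected query:
SELECT major, SUM(credits) * 1.0 / COUNT(*) AS avg_credits FROM students GROUP BY major

Result:
major     | avg_credits
----------+------------
Chemistry | 41         
History   | 46         
Physics   | 49.25      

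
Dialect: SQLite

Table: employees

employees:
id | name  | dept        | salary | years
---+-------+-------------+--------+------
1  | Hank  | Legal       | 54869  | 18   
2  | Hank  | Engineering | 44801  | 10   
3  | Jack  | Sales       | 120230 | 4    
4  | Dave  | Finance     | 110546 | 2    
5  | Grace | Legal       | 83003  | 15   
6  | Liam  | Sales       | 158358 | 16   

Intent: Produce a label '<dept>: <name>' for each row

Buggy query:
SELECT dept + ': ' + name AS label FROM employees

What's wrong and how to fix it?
Bug: '+' is numeric addition; on text columns SQLite converts them to 0 instead of concatenating

Fix: Use the || operator for string concatenation

Corrected query:
SELECT dept || ': ' || name AS label FROM employees

Result:
label            
-----------------
Legal: Hank      
Engineering: Hank
Sales: Jack      
Finance: Dave    
Legal: Grace     
Sales: Liam      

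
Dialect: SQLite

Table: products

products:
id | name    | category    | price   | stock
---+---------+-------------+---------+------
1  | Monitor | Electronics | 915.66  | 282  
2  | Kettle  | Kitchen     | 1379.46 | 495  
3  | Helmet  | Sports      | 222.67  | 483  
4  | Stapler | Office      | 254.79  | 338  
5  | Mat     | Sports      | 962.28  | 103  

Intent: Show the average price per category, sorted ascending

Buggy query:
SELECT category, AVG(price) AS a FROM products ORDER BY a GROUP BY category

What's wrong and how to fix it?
Bug: GROUP BY must precede ORDER BY

Fix: Move ORDER BY to the end, after GROUP BY

Corrected query:
SELECT category, AVG(price) AS a FROM products GROUP BY category ORDER BY a

Result:
category    | a      
------------+--------
Office      | 254.79 
Sports      | 592.475
Electronics | 915.66 
Kitchen     | 1379.46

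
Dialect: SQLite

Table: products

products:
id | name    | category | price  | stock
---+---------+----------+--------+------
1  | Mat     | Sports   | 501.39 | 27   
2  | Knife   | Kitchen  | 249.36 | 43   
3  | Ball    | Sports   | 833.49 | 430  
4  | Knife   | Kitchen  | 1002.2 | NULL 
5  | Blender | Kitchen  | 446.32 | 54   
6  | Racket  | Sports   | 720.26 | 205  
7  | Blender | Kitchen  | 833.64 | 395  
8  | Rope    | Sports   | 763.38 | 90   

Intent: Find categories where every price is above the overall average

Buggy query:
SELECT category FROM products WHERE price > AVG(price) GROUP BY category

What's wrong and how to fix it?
Bug: WHERE evaluates per row before aggregation, so AVG() is unavailable

Fix: Compute the overall average in a scalar subquery and compare each group's MIN against it in HAVING

Corrected query:
SELECT category FROM products GROUP BY category HAVING MIN(price) > (SELECT AVG(price) FROM products)

Result:
(no rows)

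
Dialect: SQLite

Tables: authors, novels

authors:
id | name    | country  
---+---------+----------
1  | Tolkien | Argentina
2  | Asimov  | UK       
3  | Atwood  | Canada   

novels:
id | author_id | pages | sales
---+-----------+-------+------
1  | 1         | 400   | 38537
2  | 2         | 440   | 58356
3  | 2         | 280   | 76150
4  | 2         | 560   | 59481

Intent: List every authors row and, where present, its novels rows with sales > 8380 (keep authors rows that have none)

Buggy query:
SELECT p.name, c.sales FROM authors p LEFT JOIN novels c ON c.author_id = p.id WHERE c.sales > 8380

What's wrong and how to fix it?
Bug: Filtering c.sales in WHERE discards the NULL rows produced by LEFT JOIN, turning it into an inner join

Fix: Put 'c.sales > 8380' in the JOIN's ON clause instead of WHERE

Corrected query:
SELECT p.name, c.sales FROM authors p LEFT JOIN novels c ON c.author_id = p.id AND c.sales > 8380

Result:
name    | sales
--------+------
Tolkien | 38537
Asimov  | 58356
Asimov  | 59481
Asimov  | 76150
Atwood  | NULL 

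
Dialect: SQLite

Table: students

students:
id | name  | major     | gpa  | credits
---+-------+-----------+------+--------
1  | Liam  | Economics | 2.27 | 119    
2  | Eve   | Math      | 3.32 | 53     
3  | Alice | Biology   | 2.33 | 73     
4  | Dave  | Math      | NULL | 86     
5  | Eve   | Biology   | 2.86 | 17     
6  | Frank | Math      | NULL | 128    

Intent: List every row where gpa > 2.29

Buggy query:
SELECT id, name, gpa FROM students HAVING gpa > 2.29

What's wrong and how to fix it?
Bug: This is a non-aggregate query (no GROUP BY, no aggregates), so in SQLite the HAVING clause is invalid here; a row-level condition belongs in WHERE

Fix: Replace HAVING with WHERE since the condition applies to individual rows

Corrected query:
SELECT id, name, gpa FROM students WHERE gpa > 2.29

Result:
id | name  | gpa 
---+-------+-----
2  | Eve   | 3.32
3  | Alice | 2.33
5  | Eve   | 2.86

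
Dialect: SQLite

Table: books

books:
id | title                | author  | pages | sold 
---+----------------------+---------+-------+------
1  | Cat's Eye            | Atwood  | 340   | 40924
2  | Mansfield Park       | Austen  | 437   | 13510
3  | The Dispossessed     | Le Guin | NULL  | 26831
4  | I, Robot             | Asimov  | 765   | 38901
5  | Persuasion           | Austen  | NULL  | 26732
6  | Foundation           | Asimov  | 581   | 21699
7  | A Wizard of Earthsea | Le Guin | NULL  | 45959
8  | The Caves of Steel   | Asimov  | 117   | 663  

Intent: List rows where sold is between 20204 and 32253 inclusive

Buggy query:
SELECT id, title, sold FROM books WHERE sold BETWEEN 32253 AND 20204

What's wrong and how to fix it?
Bug: BETWEEN expects the lower bound first; with 32253 AND 20204 the range is empty

Fix: Write BETWEEN 20204 AND 32253

Corrected query:
SELECT id, title, sold FROM books WHERE sold BETWEEN 20204 AND 32253

Result:
id | title            | sold 
---+------------------+------
3  | The Dispossessed | 26831
5  | Persuasion       | 26732
6  | Foundation       | 21699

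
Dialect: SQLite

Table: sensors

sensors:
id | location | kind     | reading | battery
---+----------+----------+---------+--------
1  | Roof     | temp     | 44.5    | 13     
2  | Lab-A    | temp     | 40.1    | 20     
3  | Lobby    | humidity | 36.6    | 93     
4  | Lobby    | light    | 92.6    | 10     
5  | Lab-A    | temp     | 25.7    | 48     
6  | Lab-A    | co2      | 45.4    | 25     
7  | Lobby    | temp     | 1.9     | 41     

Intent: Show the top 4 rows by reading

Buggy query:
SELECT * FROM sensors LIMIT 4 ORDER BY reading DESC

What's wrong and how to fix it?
Bug: ORDER BY cannot follow LIMIT; LIMIT is the final clause

Fix: Sort with ORDER BY, then apply LIMIT

Corrected query:
SELECT * FROM sensors ORDER BY reading DESC LIMIT 4

Result:
id | location | kind  | reading | battery
---+----------+-------+---------+--------
4  | Lobby    | light | 92.6    | 10     
6  | Lab-A    | co2   | 45.4    | 25     
1  | Roof     | temp  | 44.5    | 13     
2  | Lab-A    | temp  | 40.1    | 20     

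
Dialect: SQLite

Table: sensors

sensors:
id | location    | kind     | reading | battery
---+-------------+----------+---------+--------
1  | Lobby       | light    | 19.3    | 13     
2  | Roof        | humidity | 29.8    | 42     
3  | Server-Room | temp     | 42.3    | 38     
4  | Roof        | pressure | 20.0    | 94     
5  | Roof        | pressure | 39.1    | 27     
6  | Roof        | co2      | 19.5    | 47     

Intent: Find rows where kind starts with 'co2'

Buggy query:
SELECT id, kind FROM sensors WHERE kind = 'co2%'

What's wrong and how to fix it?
Bug: '=' compares the literal string including the % character; pattern matching needs LIKE

Fix: Use LIKE for wildcard pattern matching

Corrected query:
SELECT id, kind FROM sensors WHERE kind LIKE 'co2%'

Result:
id | kind
---+-----
6  | co2 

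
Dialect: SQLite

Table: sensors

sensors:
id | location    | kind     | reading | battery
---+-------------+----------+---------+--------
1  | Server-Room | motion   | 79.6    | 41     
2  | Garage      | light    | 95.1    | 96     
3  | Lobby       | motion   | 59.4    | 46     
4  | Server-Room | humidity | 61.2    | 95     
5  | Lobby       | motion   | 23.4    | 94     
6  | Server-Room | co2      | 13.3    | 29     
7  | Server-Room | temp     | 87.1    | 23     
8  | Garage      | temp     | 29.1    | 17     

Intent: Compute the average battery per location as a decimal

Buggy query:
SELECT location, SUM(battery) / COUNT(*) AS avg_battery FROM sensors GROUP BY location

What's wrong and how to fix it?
Bug: SUM(battery) and COUNT(*) are both integers; the division truncates the fractional part

Fix: Multiply by 1.0 (or CAST to REAL) to force floating-point division

Corrected query:
SELECT location, SUM(battery) * 1.0 / COUNT(*) AS avg_battery FROM sensors GROUP BY location

Result:
location    | avg_battery
------------+------------
Garage      | 56.5       
Lobby       | 70         
Server-Room | 47         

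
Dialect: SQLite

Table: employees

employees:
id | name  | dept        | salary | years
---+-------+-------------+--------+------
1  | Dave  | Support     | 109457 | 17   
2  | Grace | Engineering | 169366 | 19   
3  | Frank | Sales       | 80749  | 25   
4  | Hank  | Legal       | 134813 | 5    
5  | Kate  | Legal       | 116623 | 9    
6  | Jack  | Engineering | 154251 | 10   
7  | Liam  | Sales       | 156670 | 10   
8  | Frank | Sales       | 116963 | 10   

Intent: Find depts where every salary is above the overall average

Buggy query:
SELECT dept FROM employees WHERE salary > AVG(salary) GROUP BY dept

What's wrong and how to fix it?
Bug: AVG() is an aggregate; it can't sit directly in WHERE

Fix: Use a subquery for AVG and a HAVING MIN(...) filter so the condition holds for every row in the group

Corrected query:
SELECT dept FROM employees GROUP BY dept HAVING MIN(salary) > (SELECT AVG(salary) FROM employees)

Result:
dept       
-----------
Engineering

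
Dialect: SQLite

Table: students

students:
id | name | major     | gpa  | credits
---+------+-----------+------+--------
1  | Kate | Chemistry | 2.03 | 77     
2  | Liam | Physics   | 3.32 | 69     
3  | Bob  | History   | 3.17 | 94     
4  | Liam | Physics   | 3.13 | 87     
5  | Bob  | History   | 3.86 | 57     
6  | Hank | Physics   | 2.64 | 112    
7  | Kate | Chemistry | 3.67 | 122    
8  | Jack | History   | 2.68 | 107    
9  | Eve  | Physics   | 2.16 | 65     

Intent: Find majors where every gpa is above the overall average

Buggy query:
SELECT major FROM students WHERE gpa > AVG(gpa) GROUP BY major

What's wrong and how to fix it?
Bug: WHERE evaluates per row before aggregation, so AVG() is unavailable

Fix: Compute the overall average in a scalar subquery and compare each group's MIN against it in HAVING

Corrected query:
SELECT major FROM students GROUP BY major HAVING MIN(gpa) > (SELECT AVG(gpa) FROM students)

Result:
(no rows)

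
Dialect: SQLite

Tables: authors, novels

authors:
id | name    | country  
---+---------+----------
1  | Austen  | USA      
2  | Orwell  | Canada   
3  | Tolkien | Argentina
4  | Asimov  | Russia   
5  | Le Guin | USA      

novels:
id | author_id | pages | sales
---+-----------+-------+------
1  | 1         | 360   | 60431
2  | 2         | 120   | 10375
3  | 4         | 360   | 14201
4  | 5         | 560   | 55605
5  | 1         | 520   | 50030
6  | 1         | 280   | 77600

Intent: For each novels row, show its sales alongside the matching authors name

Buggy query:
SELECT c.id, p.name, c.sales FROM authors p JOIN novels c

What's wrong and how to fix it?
Bug: Missing join condition: each novels row is matched to all authors rows instead of just its own

Fix: Add ON c.author_id = p.id to the JOIN

Corrected query:
SELECT c.id, p.name, c.sales FROM authors p JOIN novels c ON c.author_id = p.id

Result:
id | name    | sales
---+---------+------
1  | Austen  | 60431
2  | Orwell  | 10375
3  | Asimov  | 14201
4  | Le Guin | 55605
5  | Austen  | 50030
6  | Austen  | 77600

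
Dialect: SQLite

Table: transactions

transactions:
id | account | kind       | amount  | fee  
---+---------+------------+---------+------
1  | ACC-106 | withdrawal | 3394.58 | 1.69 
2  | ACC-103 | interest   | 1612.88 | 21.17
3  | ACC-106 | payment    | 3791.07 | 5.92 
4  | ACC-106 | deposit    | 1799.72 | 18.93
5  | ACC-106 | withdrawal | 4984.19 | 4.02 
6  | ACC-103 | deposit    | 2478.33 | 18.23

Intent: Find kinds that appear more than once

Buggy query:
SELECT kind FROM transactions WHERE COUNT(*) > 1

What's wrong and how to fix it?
Bug: COUNT(*) is an aggregate and cannot be used in WHERE

Fix: Group first, then use HAVING for the count condition

Corrected query:
SELECT kind FROM transactions GROUP BY kind HAVING COUNT(*) > 1

Result:
kind      
----------
deposit   
withdrawal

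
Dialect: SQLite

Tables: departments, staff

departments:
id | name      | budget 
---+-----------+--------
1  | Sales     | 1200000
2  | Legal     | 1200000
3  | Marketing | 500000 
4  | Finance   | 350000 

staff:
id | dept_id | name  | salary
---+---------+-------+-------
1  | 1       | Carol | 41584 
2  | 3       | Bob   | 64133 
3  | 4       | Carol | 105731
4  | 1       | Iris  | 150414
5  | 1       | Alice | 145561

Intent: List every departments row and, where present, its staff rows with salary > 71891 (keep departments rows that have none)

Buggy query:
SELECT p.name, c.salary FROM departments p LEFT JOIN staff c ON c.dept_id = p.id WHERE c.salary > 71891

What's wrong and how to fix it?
Bug: A WHERE condition on the right-hand table after LEFT JOIN drops unmatched parents

Fix: Put 'c.salary > 71891' in the JOIN's ON clause instead of WHERE

Corrected query:
SELECT p.name, c.salary FROM departments p LEFT JOIN staff c ON c.dept_id = p.id AND c.salary > 71891

Result:
name      | salary
----------+-------
Sales     | 145561
Sales     | 150414
Legal     | NULL  
Marketing | NULL  
Finance   | 105731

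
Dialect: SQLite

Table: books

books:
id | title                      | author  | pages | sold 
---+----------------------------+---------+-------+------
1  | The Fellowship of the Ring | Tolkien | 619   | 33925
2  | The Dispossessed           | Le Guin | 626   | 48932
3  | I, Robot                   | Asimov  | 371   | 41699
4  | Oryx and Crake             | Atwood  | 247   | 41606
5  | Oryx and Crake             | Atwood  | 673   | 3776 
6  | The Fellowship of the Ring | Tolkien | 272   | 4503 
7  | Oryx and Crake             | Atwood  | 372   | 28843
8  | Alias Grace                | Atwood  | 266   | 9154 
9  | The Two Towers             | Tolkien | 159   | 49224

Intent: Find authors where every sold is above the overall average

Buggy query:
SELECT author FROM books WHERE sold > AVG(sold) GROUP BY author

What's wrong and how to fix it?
Bug: AVG() is an aggregate; it can't sit directly in WHERE

Fix: Use a subquery for AVG and a HAVING MIN(...) filter so the condition holds for every row in the group

Corrected query:
SELECT author FROM books GROUP BY author HAVING MIN(sold) > (SELECT AVG(sold) FROM books)

Result:
author 
-------
Asimov 
Le Guin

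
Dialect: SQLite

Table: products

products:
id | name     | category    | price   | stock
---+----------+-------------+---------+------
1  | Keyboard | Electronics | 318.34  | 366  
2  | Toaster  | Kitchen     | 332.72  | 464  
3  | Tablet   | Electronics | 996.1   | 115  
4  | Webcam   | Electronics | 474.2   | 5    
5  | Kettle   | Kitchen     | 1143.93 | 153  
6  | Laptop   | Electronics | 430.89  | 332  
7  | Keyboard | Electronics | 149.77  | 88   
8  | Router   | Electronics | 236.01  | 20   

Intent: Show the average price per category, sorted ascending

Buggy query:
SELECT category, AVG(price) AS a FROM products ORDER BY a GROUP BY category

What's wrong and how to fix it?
Bug: ORDER BY appears before GROUP BY; SQL clause order requires GROUP BY first

Fix: Reorder: SELECT … FROM … GROUP BY … ORDER BY …

Corrected query:
SELECT category, AVG(price) AS a FROM products GROUP BY category ORDER BY a

Result:
category    | a         
------------+-----------
Electronics | 434.218333
Kitchen     | 738.325   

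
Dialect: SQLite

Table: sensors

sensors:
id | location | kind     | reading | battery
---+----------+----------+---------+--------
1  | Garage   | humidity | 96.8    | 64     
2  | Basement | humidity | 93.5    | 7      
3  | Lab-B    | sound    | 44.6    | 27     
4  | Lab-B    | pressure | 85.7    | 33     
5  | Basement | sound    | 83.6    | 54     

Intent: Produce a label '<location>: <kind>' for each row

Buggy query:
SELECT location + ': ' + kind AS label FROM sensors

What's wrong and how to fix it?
Bug: '+' is numeric addition; on text columns SQLite converts them to 0 instead of concatenating

Fix: Use the || operator for string concatenation

Corrected query:
SELECT location || ': ' || kind AS label FROM sensors

Result:
label             
------------------
Garage: humidity  
Basement: humidity
Lab-B: sound      
Lab-B: pressure   
Basement: sound   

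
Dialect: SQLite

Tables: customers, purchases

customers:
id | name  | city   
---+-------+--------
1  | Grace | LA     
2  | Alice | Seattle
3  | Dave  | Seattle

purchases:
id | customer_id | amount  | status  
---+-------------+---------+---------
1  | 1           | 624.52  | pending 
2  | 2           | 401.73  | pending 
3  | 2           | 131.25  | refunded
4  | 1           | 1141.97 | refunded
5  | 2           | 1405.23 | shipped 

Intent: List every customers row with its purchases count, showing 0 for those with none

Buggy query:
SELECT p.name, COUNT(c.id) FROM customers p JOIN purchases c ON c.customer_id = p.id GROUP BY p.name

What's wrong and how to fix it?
Bug: An inner join excludes parents with zero children

Fix: Switch to LEFT JOIN to retain unmatched parent rows

Corrected query:
SELECT p.name, COUNT(c.id) FROM customers p LEFT JOIN purchases c ON c.customer_id = p.id GROUP BY p.name

Result:
name  | COUNT(c.id)
------+------------
Alice | 3          
Dave  | 0          
Grace | 2          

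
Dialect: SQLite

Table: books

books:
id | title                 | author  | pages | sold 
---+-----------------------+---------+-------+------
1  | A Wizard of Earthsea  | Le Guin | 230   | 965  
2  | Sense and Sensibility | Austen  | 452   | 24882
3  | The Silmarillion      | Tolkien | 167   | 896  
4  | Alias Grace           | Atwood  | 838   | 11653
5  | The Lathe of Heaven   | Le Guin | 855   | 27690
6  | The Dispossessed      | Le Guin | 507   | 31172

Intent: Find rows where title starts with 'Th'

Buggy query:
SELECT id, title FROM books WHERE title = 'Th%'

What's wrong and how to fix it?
Bug: '=' compares the literal string including the % character; pattern matching needs LIKE

Fix: Use LIKE for wildcard pattern matching

Corrected query:
SELECT id, title FROM books WHERE title LIKE 'Th%'

Result:
id | title              
---+--------------------
3  | The Silmarillion   
5  | The Lathe of Heaven
6  | The Dispossessed   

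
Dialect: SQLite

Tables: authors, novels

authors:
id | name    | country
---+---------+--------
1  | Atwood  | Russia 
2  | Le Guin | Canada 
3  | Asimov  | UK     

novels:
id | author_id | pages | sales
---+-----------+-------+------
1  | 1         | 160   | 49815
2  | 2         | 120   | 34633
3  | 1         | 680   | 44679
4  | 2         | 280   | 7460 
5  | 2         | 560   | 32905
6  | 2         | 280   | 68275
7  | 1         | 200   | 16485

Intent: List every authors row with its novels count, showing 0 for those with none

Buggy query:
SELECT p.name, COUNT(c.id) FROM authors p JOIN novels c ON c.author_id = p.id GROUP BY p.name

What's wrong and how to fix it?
Bug: INNER JOIN drops authors rows that have no matching novels rows

Fix: Switch to LEFT JOIN to retain unmatched parent rows

Corrected query:
SELECT p.name, COUNT(c.id) FROM authors p LEFT JOIN novels c ON c.author_id = p.id GROUP BY p.name

Result:
name    | COUNT(c.id)
--------+------------
Asimov  | 0          
Atwood  | 3          
Le Guin | 4          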